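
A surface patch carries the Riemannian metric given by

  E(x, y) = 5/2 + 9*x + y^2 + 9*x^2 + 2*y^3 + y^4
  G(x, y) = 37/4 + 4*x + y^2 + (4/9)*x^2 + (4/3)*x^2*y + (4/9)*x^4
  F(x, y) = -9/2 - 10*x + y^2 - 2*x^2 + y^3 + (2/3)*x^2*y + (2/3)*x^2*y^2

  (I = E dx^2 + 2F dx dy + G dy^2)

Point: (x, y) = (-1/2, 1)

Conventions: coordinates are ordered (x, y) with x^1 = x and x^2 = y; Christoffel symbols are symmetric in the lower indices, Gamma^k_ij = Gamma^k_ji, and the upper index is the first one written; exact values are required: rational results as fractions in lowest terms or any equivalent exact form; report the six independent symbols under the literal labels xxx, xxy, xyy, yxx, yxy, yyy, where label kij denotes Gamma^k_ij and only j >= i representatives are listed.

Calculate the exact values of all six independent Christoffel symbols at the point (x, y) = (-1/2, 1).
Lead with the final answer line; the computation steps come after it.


Answer: Gamma_xxx = 112/99, Gamma_xxy = 400/253, Gamma_xyy = 2630/2277, Gamma_yxx = -68/33, Gamma_yxy = -78/253, Gamma_yyy = -133/759

E = 17/4, F = 7/3, G = 157/18 at the point
E_x = 0, E_y = 12, F_x = -28/3, F_y = 11/2, G_x = 2, G_y = 7/3
EG - F^2 = 253/8;  g^inv = (8/253) * [[157/18, -7/3], [-7/3, 17/4]]
first-kind symbols [ij,l] = (1/2)(d_i g_jl + d_j g_il - d_l g_ij): [xx,x] = E_x/2 = 0, [xx,y] = F_x - E_y/2 = -46/3, [xy,x] = E_y/2 = 6, [xy,y] = G_x/2 = 1, [yy,x] = F_y - G_x/2 = 9/2, [yy,y] = G_y/2 = 7/6
Gamma^x_ij = (G*[ij,x] - F*[ij,y])/(EG - F^2), Gamma^y_ij = (E*[ij,y] - F*[ij,x])/(EG - F^2)


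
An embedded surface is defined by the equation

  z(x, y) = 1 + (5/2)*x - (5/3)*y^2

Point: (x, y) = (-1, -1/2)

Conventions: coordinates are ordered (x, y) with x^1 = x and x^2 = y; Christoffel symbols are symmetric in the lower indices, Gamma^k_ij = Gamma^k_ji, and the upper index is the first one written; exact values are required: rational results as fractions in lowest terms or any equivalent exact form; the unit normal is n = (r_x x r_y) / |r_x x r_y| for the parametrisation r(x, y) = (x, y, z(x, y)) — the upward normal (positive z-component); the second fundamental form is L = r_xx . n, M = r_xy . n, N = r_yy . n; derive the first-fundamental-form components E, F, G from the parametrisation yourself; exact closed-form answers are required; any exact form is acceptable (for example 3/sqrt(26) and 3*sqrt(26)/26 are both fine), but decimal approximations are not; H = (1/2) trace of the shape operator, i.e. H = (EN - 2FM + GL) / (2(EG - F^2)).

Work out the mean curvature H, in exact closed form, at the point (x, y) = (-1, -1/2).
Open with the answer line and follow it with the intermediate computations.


Answer: H = -2610/6859

z_x = 5/2, z_y = 5/3, z_xx = 0, z_xy = 0, z_yy = -10/3
E = 29/4, F = 25/6, G = 34/9; answer radicand W^2 = 361/36
unnormalised second-form numerators: l = 0, m = 0, n = -10/3; L = l/sqrt(361/36), and similarly M = m/sqrt(W^2), N = n/sqrt(W^2)
H = (E*n - 2*F*m + G*l) / (2*(EG - F^2)*sqrt(W^2)); E*n - 2*F*m + G*l = -145/6, EG - F^2 = 361/36, so H = (-435/361)/sqrt(361/36)


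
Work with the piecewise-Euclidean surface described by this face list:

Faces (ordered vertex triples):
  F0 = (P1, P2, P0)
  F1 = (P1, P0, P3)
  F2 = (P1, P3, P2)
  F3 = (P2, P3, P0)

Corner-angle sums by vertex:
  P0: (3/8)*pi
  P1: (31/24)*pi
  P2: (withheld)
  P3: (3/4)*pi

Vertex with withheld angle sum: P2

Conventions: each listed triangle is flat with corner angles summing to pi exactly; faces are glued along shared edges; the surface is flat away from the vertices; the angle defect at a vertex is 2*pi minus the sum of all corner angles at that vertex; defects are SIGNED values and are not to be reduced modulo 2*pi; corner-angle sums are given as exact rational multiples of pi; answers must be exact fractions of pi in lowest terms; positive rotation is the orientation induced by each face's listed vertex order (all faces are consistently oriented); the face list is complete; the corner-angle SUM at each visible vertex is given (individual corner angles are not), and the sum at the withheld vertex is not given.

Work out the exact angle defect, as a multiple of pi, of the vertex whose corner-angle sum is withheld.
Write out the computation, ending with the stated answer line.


V = 4, E = 6, F = 4; chi = V - E + F = 2
Gauss-Bonnet: total defect = 2*pi*chi = 4*pi; visible defects sum to (43/12)*pi

Answer: defect(P2) = (5/12)*pi


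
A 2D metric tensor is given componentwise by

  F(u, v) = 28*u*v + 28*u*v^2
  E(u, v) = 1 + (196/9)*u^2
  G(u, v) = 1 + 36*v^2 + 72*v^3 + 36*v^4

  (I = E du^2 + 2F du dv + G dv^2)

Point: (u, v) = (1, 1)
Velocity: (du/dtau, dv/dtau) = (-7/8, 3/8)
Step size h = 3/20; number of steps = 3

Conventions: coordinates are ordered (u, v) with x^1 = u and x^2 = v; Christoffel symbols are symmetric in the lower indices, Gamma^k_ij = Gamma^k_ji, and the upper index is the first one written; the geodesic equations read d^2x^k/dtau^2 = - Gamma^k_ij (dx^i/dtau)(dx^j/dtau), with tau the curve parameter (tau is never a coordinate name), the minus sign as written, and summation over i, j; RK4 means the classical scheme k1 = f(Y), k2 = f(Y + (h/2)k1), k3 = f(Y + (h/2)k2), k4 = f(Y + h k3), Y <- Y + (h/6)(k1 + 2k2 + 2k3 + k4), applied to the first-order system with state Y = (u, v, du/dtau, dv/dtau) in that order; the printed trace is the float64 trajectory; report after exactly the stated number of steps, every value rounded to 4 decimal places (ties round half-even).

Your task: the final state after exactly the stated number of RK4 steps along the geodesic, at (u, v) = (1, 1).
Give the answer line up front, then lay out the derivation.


Answer: u = 0.5936, v = 1.1290, du/dtau = -0.9234, dv/dtau = 0.2071

f(Y) = (du/dtau, dv/dtau, -Gamma^u_ij Y'^i Y'^j, -Gamma^v_ij Y'^i Y'^j) with the Gammas evaluated at the stage position; h = 0.150000; intermediate values shown to 6 dp
step 0: u = 1.0000, v = 1.0000, du/dtau = -0.8750, dv/dtau = 0.3750
step 1:
  k1: at (u, v) = (1.000000, 1.000000), (du/dtau, dv/dtau) = (-0.875000, 0.375000); Gamma_uuu = 0.130580, Gamma_uuv = 0.000000, Gamma_uvv = 0.503664, Gamma_vuu = 0.335776, Gamma_vuv = 0.000000, Gamma_vvv = 1.295137; k1 = (-0.875000, 0.375000, -0.170803, -0.439207)
  k2: at (u, v) = (0.934375, 1.028125), (du/dtau, dv/dtau) = (-0.887810, 0.342059); Gamma_uuu = 0.115265, Gamma_uuv = 0.000000, Gamma_uvv = 0.452928, Gamma_vuu = 0.330720, Gamma_vuv = 0.000000, Gamma_vvv = 1.299551; k2 = (-0.887810, 0.342059, -0.143847, -0.412729)
  k3: at (u, v) = (0.933414, 1.025654), (du/dtau, dv/dtau) = (-0.885789, 0.344045); Gamma_uuu = 0.115914, Gamma_uuv = 0.000000, Gamma_uvv = 0.454744, Gamma_vuu = 0.331721, Gamma_vuv = 0.000000, Gamma_vvv = 1.301378; k3 = (-0.885789, 0.344045, -0.144775, -0.414316)
  k4: at (u, v) = (0.867132, 1.051607), (du/dtau, dv/dtau) = (-0.896716, 0.312853); Gamma_uuu = 0.102107, Gamma_uuv = 0.000000, Gamma_uvv = 0.407390, Gamma_vuu = 0.326634, Gamma_vuv = 0.000000, Gamma_vvv = 1.303220; k4 = (-0.896716, 0.312853, -0.121978, -0.390202)
  Y <- Y + (h/6)(k1 + 2k2 + 2k3 + k4): u = 0.8670, v = 1.0515, du/dtau = -0.8968, dv/dtau = 0.3129
step 2:
  k1: at (u, v) = (0.867027, 1.051502), (du/dtau, dv/dtau) = (-0.896751, 0.312913); Gamma_uuu = 0.102125, Gamma_uuv = 0.000000, Gamma_uvv = 0.407434, Gamma_vuu = 0.326681, Gamma_vuv = 0.000000, Gamma_vvv = 1.303320; k1 = (-0.896751, 0.312913, -0.122018, -0.390318)
  k2: at (u, v) = (0.799771, 1.074970), (du/dtau, dv/dtau) = (-0.905902, 0.283639); Gamma_uuu = 0.089761, Gamma_uuv = 0.000000, Gamma_uvv = 0.363526, Gamma_vuu = 0.321867, Gamma_vuv = 0.000000, Gamma_vvv = 1.303536; k2 = (-0.905902, 0.283639, -0.102909, -0.369013)
  k3: at (u, v) = (0.799085, 1.072774), (du/dtau, dv/dtau) = (-0.904469, 0.285237); Gamma_uuu = 0.090211, Gamma_uuv = 0.000000, Gamma_uvv = 0.364837, Gamma_vuu = 0.322753, Gamma_vuv = 0.000000, Gamma_vvv = 1.305301; k3 = (-0.904469, 0.285237, -0.103481, -0.370231)
  k4: at (u, v) = (0.731357, 1.094287), (du/dtau, dv/dtau) = (-0.912273, 0.257378); Gamma_uuu = 0.078956, Gamma_uuv = 0.000000, Gamma_uvv = 0.323686, Gamma_vuu = 0.318102, Gamma_vuv = 0.000000, Gamma_vvv = 1.304088; k4 = (-0.912273, 0.257378, -0.087152, -0.351124)
  Y <- Y + (h/6)(k1 + 2k2 + 2k3 + k4): u = 0.7313, v = 1.0942, du/dtau = -0.9123, dv/dtau = 0.2574
step 3:
  k1: at (u, v) = (0.731283, 1.094203), (du/dtau, dv/dtau) = (-0.912299, 0.257414); Gamma_uuu = 0.078966, Gamma_uuv = 0.000000, Gamma_uvv = 0.323711, Gamma_vuu = 0.318138, Gamma_vuv = 0.000000, Gamma_vvv = 1.304168; k1 = (-0.912299, 0.257414, -0.087172, -0.351200)
  k2: at (u, v) = (0.662861, 1.113509), (du/dtau, dv/dtau) = (-0.918837, 0.231074); Gamma_uuu = 0.068755, Gamma_uuv = 0.000000, Gamma_uvv = 0.285268, Gamma_vuu = 0.313853, Gamma_vuv = 0.000000, Gamma_vvv = 1.302185; k2 = (-0.918837, 0.231074, -0.073280, -0.334505)
  k3: at (u, v) = (0.662370, 1.111533), (du/dtau, dv/dtau) = (-0.917795, 0.232326); Gamma_uuu = 0.069064, Gamma_uuv = 0.000000, Gamma_uvv = 0.286197, Gamma_vuu = 0.314641, Gamma_vuv = 0.000000, Gamma_vvv = 1.303853; k3 = (-0.917795, 0.232326, -0.073623, -0.335413)
  k4: at (u, v) = (0.593614, 1.129052), (du/dtau, dv/dtau) = (-0.923343, 0.207102); Gamma_uuu = 0.059659, Gamma_uuv = 0.000000, Gamma_uvv = 0.249909, Gamma_vuu = 0.310609, Gamma_vuv = 0.000000, Gamma_vvv = 1.301137; k4 = (-0.923343, 0.207102, -0.061582, -0.320621)
  Y <- Y + (h/6)(k1 + 2k2 + 2k3 + k4): u = 0.5936, v = 1.1290, du/dtau = -0.9234, dv/dtau = 0.2071


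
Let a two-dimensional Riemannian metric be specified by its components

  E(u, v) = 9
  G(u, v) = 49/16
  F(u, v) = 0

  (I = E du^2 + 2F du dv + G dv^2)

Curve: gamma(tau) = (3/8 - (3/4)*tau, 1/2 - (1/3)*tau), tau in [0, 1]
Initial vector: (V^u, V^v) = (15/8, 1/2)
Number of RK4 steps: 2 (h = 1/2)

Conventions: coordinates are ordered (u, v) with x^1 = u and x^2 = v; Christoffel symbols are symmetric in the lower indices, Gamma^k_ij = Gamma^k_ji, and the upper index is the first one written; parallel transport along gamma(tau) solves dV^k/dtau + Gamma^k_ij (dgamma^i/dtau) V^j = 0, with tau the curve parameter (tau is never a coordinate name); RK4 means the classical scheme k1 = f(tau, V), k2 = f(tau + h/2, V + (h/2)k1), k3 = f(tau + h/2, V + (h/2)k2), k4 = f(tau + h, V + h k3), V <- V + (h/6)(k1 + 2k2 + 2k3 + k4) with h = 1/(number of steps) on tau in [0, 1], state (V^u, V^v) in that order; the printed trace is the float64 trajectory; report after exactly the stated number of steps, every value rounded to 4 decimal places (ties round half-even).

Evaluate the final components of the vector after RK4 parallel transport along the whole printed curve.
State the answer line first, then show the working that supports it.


Answer: V^u = 1.8750, V^v = 0.5000

gamma'(tau) = (-3/4, -1/3); f(tau, V)^k = -Gamma^k_ij(gamma(tau)) gamma'^i(tau) V^j; h = 1/2; intermediate values shown to 6 dp
curve data and Christoffel symbols at the stage parameters:
  tau = 0.000000: gamma = (0.375000, 0.500000), gamma' = (-0.750000, -0.333333); Gamma_uuu = 0.000000, Gamma_uuv = 0.000000, Gamma_uvv = 0.000000, Gamma_vuu = 0.000000, Gamma_vuv = 0.000000, Gamma_vvv = 0.000000
  tau = 0.250000: gamma = (0.187500, 0.416667), gamma' = (-0.750000, -0.333333); Gamma_uuu = 0.000000, Gamma_uuv = 0.000000, Gamma_uvv = 0.000000, Gamma_vuu = 0.000000, Gamma_vuv = 0.000000, Gamma_vvv = 0.000000
  tau = 0.500000: gamma = (0.000000, 0.333333), gamma' = (-0.750000, -0.333333); Gamma_uuu = 0.000000, Gamma_uuv = 0.000000, Gamma_uvv = 0.000000, Gamma_vuu = 0.000000, Gamma_vuv = 0.000000, Gamma_vvv = 0.000000
  tau = 0.750000: gamma = (-0.187500, 0.250000), gamma' = (-0.750000, -0.333333); Gamma_uuu = 0.000000, Gamma_uuv = 0.000000, Gamma_uvv = 0.000000, Gamma_vuu = 0.000000, Gamma_vuv = 0.000000, Gamma_vvv = 0.000000
  tau = 1.000000: gamma = (-0.375000, 0.166667), gamma' = (-0.750000, -0.333333); Gamma_uuu = 0.000000, Gamma_uuv = 0.000000, Gamma_uvv = 0.000000, Gamma_vuu = 0.000000, Gamma_vuv = 0.000000, Gamma_vvv = 0.000000
step 0: V^u = 1.8750, V^v = 0.5000
step 1: k1 = (0.000000, 0.000000), k2 = (0.000000, 0.000000), k3 = (0.000000, 0.000000), k4 = (0.000000, 0.000000); V <- V + (h/6)(k1 + 2k2 + 2k3 + k4): V^u = 1.8750, V^v = 0.5000
step 2: k1 = (0.000000, 0.000000), k2 = (0.000000, 0.000000), k3 = (0.000000, 0.000000), k4 = (0.000000, 0.000000); V <- V + (h/6)(k1 + 2k2 + 2k3 + k4): V^u = 1.8750, V^v = 0.5000


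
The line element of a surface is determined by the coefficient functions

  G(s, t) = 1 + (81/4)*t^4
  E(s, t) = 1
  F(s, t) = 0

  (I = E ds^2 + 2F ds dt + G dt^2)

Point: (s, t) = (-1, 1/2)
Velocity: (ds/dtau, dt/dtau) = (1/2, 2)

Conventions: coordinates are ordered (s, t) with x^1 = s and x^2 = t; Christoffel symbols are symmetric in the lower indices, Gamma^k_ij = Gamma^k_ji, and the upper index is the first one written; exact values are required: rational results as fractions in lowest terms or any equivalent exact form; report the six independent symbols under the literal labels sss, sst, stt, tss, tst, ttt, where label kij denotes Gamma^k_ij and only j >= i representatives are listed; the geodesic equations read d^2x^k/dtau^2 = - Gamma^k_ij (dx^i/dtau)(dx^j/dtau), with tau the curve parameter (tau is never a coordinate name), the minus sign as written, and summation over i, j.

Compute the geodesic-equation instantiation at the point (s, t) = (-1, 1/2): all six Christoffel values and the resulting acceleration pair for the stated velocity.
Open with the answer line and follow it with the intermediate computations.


Answer: Gamma_sss = 0, Gamma_sst = 0, Gamma_stt = 0, Gamma_tss = 0, Gamma_tst = 0, Gamma_ttt = 324/145; accelerations (d^2s/dtau^2, d^2t/dtau^2) = (0, -1296/145)

E = 1, F = 0, G = 145/64 at the point
E_s = 0, E_t = 0, F_s = 0, F_t = 0, G_s = 0, G_t = 81/8
EG - F^2 = 145/64;  g^inv = (64/145) * [[145/64, 0], [0, 1]]
first-kind symbols [ij,l] = (1/2)(d_i g_jl + d_j g_il - d_l g_ij): [ss,s] = E_s/2 = 0, [ss,t] = F_s - E_t/2 = 0, [st,s] = E_t/2 = 0, [st,t] = G_s/2 = 0, [tt,s] = F_t - G_s/2 = 0, [tt,t] = G_t/2 = 81/16
Gamma^s_ij = (G*[ij,s] - F*[ij,t])/(EG - F^2), Gamma^t_ij = (E*[ij,t] - F*[ij,s])/(EG - F^2)
Gamma_sss = 0, Gamma_sst = 0, Gamma_stt = 0, Gamma_tss = 0, Gamma_tst = 0, Gamma_ttt = 324/145
d^2s/dtau^2 = -(Gamma_sss*(1/2)^2 + 2*Gamma_sst*(1/2)*(2) + Gamma_stt*(2)^2) = 0
d^2t/dtau^2 = -(Gamma_tss*(1/2)^2 + 2*Gamma_tst*(1/2)*(2) + Gamma_ttt*(2)^2) = -1296/145


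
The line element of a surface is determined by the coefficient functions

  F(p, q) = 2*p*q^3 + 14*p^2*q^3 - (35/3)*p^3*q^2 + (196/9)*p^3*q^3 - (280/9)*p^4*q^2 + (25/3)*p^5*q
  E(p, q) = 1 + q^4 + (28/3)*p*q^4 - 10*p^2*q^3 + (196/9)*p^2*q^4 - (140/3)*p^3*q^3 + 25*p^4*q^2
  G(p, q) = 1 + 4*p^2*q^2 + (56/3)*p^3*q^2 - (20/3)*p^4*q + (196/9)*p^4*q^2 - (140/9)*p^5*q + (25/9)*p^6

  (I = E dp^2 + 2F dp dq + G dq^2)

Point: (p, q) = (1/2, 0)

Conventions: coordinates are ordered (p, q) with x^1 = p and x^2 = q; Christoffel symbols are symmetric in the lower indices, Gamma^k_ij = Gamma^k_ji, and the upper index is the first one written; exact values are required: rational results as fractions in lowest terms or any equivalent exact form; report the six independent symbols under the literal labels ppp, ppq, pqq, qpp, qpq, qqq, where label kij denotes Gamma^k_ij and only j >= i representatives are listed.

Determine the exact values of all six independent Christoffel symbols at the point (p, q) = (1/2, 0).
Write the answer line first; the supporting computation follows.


Answer: Gamma_ppp = 0, Gamma_ppq = 0, Gamma_pqq = 0, Gamma_qpp = 0, Gamma_qpq = 150/601, Gamma_qqq = -260/601

E = 1, F = 0, G = 601/576 at the point
E_p = 0, E_q = 0, F_p = 0, F_q = 25/96, G_p = 25/48, G_q = -65/72
EG - F^2 = 601/576;  g^inv = (576/601) * [[601/576, 0], [0, 1]]
first-kind symbols [ij,l] = (1/2)(d_i g_jl + d_j g_il - d_l g_ij): [pp,p] = E_p/2 = 0, [pp,q] = F_p - E_q/2 = 0, [pq,p] = E_q/2 = 0, [pq,q] = G_p/2 = 25/96, [qq,p] = F_q - G_p/2 = 0, [qq,q] = G_q/2 = -65/144
Gamma^p_ij = (G*[ij,p] - F*[ij,q])/(EG - F^2), Gamma^q_ij = (E*[ij,q] - F*[ij,p])/(EG - F^2)


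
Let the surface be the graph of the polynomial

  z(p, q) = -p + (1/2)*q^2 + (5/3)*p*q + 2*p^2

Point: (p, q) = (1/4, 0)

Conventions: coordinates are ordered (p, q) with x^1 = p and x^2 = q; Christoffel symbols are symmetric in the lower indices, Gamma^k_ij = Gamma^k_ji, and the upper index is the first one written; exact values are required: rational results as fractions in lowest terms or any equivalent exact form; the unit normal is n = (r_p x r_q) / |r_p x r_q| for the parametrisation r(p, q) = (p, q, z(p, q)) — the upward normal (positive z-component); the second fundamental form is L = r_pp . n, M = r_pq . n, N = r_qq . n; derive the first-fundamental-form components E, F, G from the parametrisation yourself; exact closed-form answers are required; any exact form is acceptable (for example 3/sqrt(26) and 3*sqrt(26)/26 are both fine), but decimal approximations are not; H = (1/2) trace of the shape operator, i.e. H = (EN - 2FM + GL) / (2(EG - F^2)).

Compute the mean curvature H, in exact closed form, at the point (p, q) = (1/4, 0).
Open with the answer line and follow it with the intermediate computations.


Answer: H = 4920/2197

z_p = 0, z_q = 5/12, z_pp = 4, z_pq = 5/3, z_qq = 1
E = 1, F = 0, G = 169/144; answer radicand W^2 = 169/144
unnormalised second-form numerators: l = 4, m = 5/3, n = 1; L = l/sqrt(169/144), and similarly M = m/sqrt(W^2), N = n/sqrt(W^2)
H = (E*n - 2*F*m + G*l) / (2*(EG - F^2)*sqrt(W^2)); E*n - 2*F*m + G*l = 205/36, EG - F^2 = 169/144, so H = (410/169)/sqrt(169/144)


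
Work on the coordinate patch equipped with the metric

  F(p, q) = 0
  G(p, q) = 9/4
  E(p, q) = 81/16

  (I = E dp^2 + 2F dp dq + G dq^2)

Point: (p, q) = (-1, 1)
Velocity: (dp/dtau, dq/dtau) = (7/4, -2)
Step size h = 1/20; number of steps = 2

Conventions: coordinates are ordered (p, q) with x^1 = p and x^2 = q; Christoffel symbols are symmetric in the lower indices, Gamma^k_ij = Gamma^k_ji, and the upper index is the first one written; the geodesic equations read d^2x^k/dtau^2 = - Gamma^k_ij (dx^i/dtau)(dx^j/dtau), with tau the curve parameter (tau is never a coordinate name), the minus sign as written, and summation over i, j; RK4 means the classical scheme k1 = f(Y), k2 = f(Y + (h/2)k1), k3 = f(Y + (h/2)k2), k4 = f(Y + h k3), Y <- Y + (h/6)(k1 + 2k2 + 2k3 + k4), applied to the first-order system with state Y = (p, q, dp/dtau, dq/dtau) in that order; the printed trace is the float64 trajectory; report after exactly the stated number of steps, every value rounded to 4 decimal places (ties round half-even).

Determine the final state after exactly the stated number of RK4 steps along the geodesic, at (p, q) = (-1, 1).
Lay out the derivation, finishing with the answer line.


f(Y) = (dp/dtau, dq/dtau, -Gamma^p_ij Y'^i Y'^j, -Gamma^q_ij Y'^i Y'^j) with the Gammas evaluated at the stage position; h = 0.050000; intermediate values shown to 6 dp
step 0: p = -1.0000, q = 1.0000, dp/dtau = 1.7500, dq/dtau = -2.0000
step 1:
  k1: at (p, q) = (-1.000000, 1.000000), (dp/dtau, dq/dtau) = (1.750000, -2.000000); Gamma_ppp = 0.000000, Gamma_ppq = 0.000000, Gamma_pqq = 0.000000, Gamma_qpp = 0.000000, Gamma_qpq = 0.000000, Gamma_qqq = 0.000000; k1 = (1.750000, -2.000000, 0.000000, 0.000000)
  k2: at (p, q) = (-0.956250, 0.950000), (dp/dtau, dq/dtau) = (1.750000, -2.000000); Gamma_ppp = 0.000000, Gamma_ppq = 0.000000, Gamma_pqq = 0.000000, Gamma_qpp = 0.000000, Gamma_qpq = 0.000000, Gamma_qqq = 0.000000; k2 = (1.750000, -2.000000, 0.000000, 0.000000)
  k3: at (p, q) = (-0.956250, 0.950000), (dp/dtau, dq/dtau) = (1.750000, -2.000000); Gamma_ppp = 0.000000, Gamma_ppq = 0.000000, Gamma_pqq = 0.000000, Gamma_qpp = 0.000000, Gamma_qpq = 0.000000, Gamma_qqq = 0.000000; k3 = (1.750000, -2.000000, 0.000000, 0.000000)
  k4: at (p, q) = (-0.912500, 0.900000), (dp/dtau, dq/dtau) = (1.750000, -2.000000); Gamma_ppp = 0.000000, Gamma_ppq = 0.000000, Gamma_pqq = 0.000000, Gamma_qpp = 0.000000, Gamma_qpq = 0.000000, Gamma_qqq = 0.000000; k4 = (1.750000, -2.000000, 0.000000, 0.000000)
  Y <- Y + (h/6)(k1 + 2k2 + 2k3 + k4): p = -0.9125, q = 0.9000, dp/dtau = 1.7500, dq/dtau = -2.0000
step 2:
  k1: at (p, q) = (-0.912500, 0.900000), (dp/dtau, dq/dtau) = (1.750000, -2.000000); Gamma_ppp = 0.000000, Gamma_ppq = 0.000000, Gamma_pqq = 0.000000, Gamma_qpp = 0.000000, Gamma_qpq = 0.000000, Gamma_qqq = 0.000000; k1 = (1.750000, -2.000000, 0.000000, 0.000000)
  k2: at (p, q) = (-0.868750, 0.850000), (dp/dtau, dq/dtau) = (1.750000, -2.000000); Gamma_ppp = 0.000000, Gamma_ppq = 0.000000, Gamma_pqq = 0.000000, Gamma_qpp = 0.000000, Gamma_qpq = 0.000000, Gamma_qqq = 0.000000; k2 = (1.750000, -2.000000, 0.000000, 0.000000)
  k3: at (p, q) = (-0.868750, 0.850000), (dp/dtau, dq/dtau) = (1.750000, -2.000000); Gamma_ppp = 0.000000, Gamma_ppq = 0.000000, Gamma_pqq = 0.000000, Gamma_qpp = 0.000000, Gamma_qpq = 0.000000, Gamma_qqq = 0.000000; k3 = (1.750000, -2.000000, 0.000000, 0.000000)
  k4: at (p, q) = (-0.825000, 0.800000), (dp/dtau, dq/dtau) = (1.750000, -2.000000); Gamma_ppp = 0.000000, Gamma_ppq = 0.000000, Gamma_pqq = 0.000000, Gamma_qpp = 0.000000, Gamma_qpq = 0.000000, Gamma_qqq = 0.000000; k4 = (1.750000, -2.000000, 0.000000, 0.000000)
  Y <- Y + (h/6)(k1 + 2k2 + 2k3 + k4): p = -0.8250, q = 0.8000, dp/dtau = 1.7500, dq/dtau = -2.0000

Answer: p = -0.8250, q = 0.8000, dp/dtau = 1.7500, dq/dtau = -2.0000


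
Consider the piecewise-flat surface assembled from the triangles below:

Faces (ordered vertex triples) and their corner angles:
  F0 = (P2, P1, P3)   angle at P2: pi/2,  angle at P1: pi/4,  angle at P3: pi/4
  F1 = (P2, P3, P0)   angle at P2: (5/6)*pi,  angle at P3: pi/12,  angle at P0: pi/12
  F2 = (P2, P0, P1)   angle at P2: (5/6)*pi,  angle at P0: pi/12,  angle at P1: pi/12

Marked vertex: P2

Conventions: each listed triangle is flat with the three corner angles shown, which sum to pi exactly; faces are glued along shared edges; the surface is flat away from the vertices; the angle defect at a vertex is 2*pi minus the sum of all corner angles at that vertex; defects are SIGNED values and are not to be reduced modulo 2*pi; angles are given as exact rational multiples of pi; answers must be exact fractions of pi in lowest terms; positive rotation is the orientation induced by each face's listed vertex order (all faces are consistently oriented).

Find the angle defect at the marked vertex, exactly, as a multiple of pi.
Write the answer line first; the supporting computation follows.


Answer: defect(P2) = -pi/6

Sum of corner angles at P2: (13/6)*pi
defect = 2*pi - (13/6)*pi


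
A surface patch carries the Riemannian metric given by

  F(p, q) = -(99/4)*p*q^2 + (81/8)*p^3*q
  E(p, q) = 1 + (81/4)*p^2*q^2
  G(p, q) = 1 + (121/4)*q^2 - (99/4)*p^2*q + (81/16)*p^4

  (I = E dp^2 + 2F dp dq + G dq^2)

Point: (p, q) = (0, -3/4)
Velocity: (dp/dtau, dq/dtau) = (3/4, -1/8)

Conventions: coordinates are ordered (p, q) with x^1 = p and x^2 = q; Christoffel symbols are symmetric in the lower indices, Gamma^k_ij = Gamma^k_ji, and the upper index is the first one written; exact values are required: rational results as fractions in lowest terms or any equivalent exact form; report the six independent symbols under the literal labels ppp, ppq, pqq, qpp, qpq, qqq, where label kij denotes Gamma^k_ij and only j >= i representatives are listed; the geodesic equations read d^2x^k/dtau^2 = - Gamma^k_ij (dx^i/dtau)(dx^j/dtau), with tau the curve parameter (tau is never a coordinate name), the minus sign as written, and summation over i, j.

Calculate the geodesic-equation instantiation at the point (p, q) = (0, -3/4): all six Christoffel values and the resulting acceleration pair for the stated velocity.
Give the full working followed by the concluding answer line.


E = 1, F = 0, G = 1153/64 at the point
E_p = 0, E_q = 0, F_p = -891/64, F_q = 0, G_p = 0, G_q = -363/8
EG - F^2 = 1153/64;  g^inv = (64/1153) * [[1153/64, 0], [0, 1]]
first-kind symbols [ij,l] = (1/2)(d_i g_jl + d_j g_il - d_l g_ij): [pp,p] = E_p/2 = 0, [pp,q] = F_p - E_q/2 = -891/64, [pq,p] = E_q/2 = 0, [pq,q] = G_p/2 = 0, [qq,p] = F_q - G_p/2 = 0, [qq,q] = G_q/2 = -363/16
Gamma^p_ij = (G*[ij,p] - F*[ij,q])/(EG - F^2), Gamma^q_ij = (E*[ij,q] - F*[ij,p])/(EG - F^2)
Gamma_ppp = 0, Gamma_ppq = 0, Gamma_pqq = 0, Gamma_qpp = -891/1153, Gamma_qpq = 0, Gamma_qqq = -1452/1153
d^2p/dtau^2 = -(Gamma_ppp*(3/4)^2 + 2*Gamma_ppq*(3/4)*(-1/8) + Gamma_pqq*(-1/8)^2) = 0
d^2q/dtau^2 = -(Gamma_qpp*(3/4)^2 + 2*Gamma_qpq*(3/4)*(-1/8) + Gamma_qqq*(-1/8)^2) = 4191/9224

Answer: Gamma_ppp = 0, Gamma_ppq = 0, Gamma_pqq = 0, Gamma_qpp = -891/1153, Gamma_qpq = 0, Gamma_qqq = -1452/1153; accelerations (d^2p/dtau^2, d^2q/dtau^2) = (0, 4191/9224)


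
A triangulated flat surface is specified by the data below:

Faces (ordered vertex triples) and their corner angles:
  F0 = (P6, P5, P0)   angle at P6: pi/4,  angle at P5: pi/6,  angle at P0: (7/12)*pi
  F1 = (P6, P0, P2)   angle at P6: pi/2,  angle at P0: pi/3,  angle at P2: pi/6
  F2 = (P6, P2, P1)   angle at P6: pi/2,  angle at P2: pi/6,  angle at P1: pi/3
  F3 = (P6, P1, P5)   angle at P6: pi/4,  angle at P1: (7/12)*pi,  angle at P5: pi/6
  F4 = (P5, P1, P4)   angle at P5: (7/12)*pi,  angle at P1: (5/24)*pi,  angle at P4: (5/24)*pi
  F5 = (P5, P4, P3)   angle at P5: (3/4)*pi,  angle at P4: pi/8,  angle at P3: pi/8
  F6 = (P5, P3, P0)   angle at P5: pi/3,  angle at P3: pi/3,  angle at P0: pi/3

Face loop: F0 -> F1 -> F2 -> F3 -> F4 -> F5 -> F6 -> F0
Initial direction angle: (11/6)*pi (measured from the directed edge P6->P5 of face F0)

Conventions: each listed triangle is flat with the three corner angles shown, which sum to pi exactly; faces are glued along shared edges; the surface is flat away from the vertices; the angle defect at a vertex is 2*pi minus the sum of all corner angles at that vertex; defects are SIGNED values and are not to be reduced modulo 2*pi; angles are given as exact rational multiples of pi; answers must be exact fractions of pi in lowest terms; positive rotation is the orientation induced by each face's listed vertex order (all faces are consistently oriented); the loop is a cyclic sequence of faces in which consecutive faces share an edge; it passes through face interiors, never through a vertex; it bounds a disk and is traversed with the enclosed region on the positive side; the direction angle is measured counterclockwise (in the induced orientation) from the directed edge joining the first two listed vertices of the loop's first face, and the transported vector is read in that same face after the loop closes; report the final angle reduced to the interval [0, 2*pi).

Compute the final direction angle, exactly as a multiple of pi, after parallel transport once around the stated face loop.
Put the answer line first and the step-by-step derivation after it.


Answer: final direction angle = pi/3

enclosed vertex P5: corner angles sum to 2*pi, defect = 2*pi - 2*pi = 0
enclosed vertex P6: corner angles sum to (3/2)*pi, defect = 2*pi - (3/2)*pi = pi/2
final direction = starting direction + enclosed defect total, reduced mod 2*pi (induced orientation)
final angle = (11/6)*pi + pi/2 = pi/3 (mod 2*pi)


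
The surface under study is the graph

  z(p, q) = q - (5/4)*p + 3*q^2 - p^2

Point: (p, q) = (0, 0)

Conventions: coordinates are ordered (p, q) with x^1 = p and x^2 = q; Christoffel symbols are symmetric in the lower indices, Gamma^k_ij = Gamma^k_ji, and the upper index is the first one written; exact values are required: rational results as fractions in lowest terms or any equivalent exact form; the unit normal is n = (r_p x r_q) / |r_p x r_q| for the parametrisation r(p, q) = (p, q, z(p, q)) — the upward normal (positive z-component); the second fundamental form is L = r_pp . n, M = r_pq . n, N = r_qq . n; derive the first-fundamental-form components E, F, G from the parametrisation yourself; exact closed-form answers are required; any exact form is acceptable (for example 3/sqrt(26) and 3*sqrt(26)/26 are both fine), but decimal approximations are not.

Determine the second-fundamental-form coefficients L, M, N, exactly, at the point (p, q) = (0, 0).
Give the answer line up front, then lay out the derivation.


Answer: L = -8*sqrt(57)/57, M = 0, N = 8*sqrt(57)/19

z_p = -5/4, z_q = 1, z_pp = -2, z_pq = 0, z_qq = 6
E = 41/16, F = -5/4, G = 2; answer radicand W^2 = 57/16
unnormalised second-form numerators: l = -2, m = 0, n = 6; L = l/sqrt(57/16), and similarly M = m/sqrt(W^2), N = n/sqrt(W^2)


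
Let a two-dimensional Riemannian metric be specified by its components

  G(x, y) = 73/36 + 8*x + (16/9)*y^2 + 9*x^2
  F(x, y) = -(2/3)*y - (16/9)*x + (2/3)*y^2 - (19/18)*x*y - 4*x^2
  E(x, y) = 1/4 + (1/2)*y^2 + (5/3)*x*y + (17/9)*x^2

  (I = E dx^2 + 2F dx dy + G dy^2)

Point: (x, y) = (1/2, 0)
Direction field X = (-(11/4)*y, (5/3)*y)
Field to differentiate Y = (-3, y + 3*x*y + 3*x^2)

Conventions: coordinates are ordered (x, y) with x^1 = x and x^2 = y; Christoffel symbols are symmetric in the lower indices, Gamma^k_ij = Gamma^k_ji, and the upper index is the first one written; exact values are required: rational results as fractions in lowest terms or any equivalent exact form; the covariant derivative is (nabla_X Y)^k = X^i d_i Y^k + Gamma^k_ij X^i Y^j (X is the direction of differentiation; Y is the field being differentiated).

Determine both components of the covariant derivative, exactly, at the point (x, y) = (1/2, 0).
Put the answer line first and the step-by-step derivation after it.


Answer: (nabla_X Y)^x = 0, (nabla_X Y)^y = 0

E = 13/18, F = -17/9, G = 149/18 at the point
E_x = 17/9, E_y = 5/6, F_x = -52/9, F_y = -43/36, G_x = 17, G_y = 0
EG - F^2 = 781/324;  g^inv = (324/781) * [[149/18, 17/9], [17/9, 13/18]]
first-kind symbols [ij,l] = (1/2)(d_i g_jl + d_j g_il - d_l g_ij): [xx,x] = E_x/2 = 17/18, [xx,y] = F_x - E_y/2 = -223/36, [xy,x] = E_y/2 = 5/12, [xy,y] = G_x/2 = 17/2, [yy,x] = F_y - G_x/2 = -349/36, [yy,y] = G_y/2 = 0
Gamma^x_ij = (G*[ij,x] - F*[ij,y])/(EG - F^2), Gamma^y_ij = (E*[ij,y] - F*[ij,x])/(EG - F^2)
Gamma_xxx = -1258/781, Gamma_xxy = 1149/142, Gamma_xyy = -52001/1562, Gamma_yxx = -1743/1562, Gamma_yxy = 204/71, Gamma_yyy = -5933/781
X = (0, 0), Y = (-3, 3/4) at the point


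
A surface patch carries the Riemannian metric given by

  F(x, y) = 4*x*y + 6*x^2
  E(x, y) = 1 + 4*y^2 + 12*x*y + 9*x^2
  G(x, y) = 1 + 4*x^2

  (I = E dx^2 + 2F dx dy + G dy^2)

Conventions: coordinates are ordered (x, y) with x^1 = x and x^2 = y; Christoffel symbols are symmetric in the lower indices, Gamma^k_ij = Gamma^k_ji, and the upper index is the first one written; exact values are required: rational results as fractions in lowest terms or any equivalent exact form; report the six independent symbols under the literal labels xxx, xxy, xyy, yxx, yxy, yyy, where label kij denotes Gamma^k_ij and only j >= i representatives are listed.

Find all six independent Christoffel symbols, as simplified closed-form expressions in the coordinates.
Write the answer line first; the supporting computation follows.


Answer: Gamma_xxx = (9*x + 6*y)/(13*x^2 + 12*x*y + 4*y^2 + 1), Gamma_xxy = (6*x + 4*y)/(13*x^2 + 12*x*y + 4*y^2 + 1), Gamma_xyy = 0, Gamma_yxx = 6*x/(13*x^2 + 12*x*y + 4*y^2 + 1), Gamma_yxy = 4*x/(13*x^2 + 12*x*y + 4*y^2 + 1), Gamma_yyy = 0

E = 1 + 4*y^2 + 12*x*y + 9*x^2; F = 4*x*y + 6*x^2; G = 1 + 4*x^2
Gamma^k_ij = (1/2) g^{kl} (d_i g_jl + d_j g_il - d_l g_ij), with g^inv = (1/(EG-F^2)) [[G, -F], [-F, E]]
first partials: E_x = 12*y + 18*x, E_y = 8*y + 12*x, F_x = 4*y + 12*x, F_y = 4*x, G_x = 8*x, G_y = 0
D = EG - F^2 = 1 + 4*y^2 + 12*x*y + 13*x^2
expanded: Gamma^x_xx = (G E_x - 2F F_x + F E_y)/(2D), Gamma^x_xy = (G E_y - F G_x)/(2D), Gamma^x_yy = (2G F_y - G G_x - F G_y)/(2D), Gamma^y_xx = (2E F_x - E E_y - F E_x)/(2D), Gamma^y_xy = (E G_x - F E_y)/(2D), Gamma^y_yy = (E G_y - 2F F_y + F G_x)/(2D); substitute and cancel common factors


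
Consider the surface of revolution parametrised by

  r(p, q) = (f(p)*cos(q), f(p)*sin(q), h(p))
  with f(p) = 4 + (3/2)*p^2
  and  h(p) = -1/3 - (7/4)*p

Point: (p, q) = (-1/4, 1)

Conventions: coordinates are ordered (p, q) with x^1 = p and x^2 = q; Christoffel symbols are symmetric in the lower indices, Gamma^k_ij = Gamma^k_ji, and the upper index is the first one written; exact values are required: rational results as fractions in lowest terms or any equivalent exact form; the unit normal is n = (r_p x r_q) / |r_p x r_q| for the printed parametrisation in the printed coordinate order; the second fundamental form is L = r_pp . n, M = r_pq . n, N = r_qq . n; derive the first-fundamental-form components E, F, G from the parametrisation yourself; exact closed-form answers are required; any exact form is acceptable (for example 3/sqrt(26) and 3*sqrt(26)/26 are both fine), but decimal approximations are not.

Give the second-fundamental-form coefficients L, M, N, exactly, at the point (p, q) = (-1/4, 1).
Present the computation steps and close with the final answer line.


f = 131/32, f' = -3/4, f'' = 3, h' = -7/4, h'' = 0
E = 29/8, F = 0, G = 17161/1024; answer radicand W^2 = 29/8
unnormalised second-form numerators: l = 21/4, m = 0, n = -917/128; L = l/sqrt(29/8), and similarly M = m/sqrt(W^2), N = n/sqrt(W^2)

Answer: L = 21*sqrt(58)/58, M = 0, N = -917*sqrt(58)/1856


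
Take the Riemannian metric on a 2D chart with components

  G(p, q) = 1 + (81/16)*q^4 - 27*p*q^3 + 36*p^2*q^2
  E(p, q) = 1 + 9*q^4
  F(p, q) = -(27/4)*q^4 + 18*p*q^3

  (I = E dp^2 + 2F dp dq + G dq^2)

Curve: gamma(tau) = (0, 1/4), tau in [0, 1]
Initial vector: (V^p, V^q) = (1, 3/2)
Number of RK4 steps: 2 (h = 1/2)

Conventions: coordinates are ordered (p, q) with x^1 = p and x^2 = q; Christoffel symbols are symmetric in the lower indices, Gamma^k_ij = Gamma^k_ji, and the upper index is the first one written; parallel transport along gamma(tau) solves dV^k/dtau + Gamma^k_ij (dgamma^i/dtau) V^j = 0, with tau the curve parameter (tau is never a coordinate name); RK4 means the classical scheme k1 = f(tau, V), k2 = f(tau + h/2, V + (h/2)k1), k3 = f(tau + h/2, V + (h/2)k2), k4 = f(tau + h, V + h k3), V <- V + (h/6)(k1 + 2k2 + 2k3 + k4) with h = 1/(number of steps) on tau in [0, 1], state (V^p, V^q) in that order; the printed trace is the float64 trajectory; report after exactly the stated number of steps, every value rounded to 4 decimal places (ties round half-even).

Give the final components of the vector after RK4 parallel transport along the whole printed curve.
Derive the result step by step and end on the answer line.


gamma'(tau) = (0, 0); f(tau, V)^k = -Gamma^k_ij(gamma(tau)) gamma'^i(tau) V^j; h = 1/2; intermediate values shown to 6 dp
curve data and Christoffel symbols at the stage parameters:
  tau = 0.000000: gamma = (0.000000, 0.250000), gamma' = (0.000000, 0.000000); Gamma_ppp = 0.000000, Gamma_ppq = 0.266605, Gamma_pqq = -0.199954, Gamma_qpp = 0.000000, Gamma_qpq = -0.199954, Gamma_qqq = 0.149965
  tau = 0.250000: gamma = (0.000000, 0.250000), gamma' = (0.000000, 0.000000); Gamma_ppp = 0.000000, Gamma_ppq = 0.266605, Gamma_pqq = -0.199954, Gamma_qpp = 0.000000, Gamma_qpq = -0.199954, Gamma_qqq = 0.149965
  tau = 0.500000: gamma = (0.000000, 0.250000), gamma' = (0.000000, 0.000000); Gamma_ppp = 0.000000, Gamma_ppq = 0.266605, Gamma_pqq = -0.199954, Gamma_qpp = 0.000000, Gamma_qpq = -0.199954, Gamma_qqq = 0.149965
  tau = 0.750000: gamma = (0.000000, 0.250000), gamma' = (0.000000, 0.000000); Gamma_ppp = 0.000000, Gamma_ppq = 0.266605, Gamma_pqq = -0.199954, Gamma_qpp = 0.000000, Gamma_qpq = -0.199954, Gamma_qqq = 0.149965
  tau = 1.000000: gamma = (0.000000, 0.250000), gamma' = (0.000000, 0.000000); Gamma_ppp = 0.000000, Gamma_ppq = 0.266605, Gamma_pqq = -0.199954, Gamma_qpp = 0.000000, Gamma_qpq = -0.199954, Gamma_qqq = 0.149965
step 0: V^p = 1.0000, V^q = 1.5000
step 1: k1 = (0.000000, 0.000000), k2 = (0.000000, 0.000000), k3 = (0.000000, 0.000000), k4 = (0.000000, 0.000000); V <- V + (h/6)(k1 + 2k2 + 2k3 + k4): V^p = 1.0000, V^q = 1.5000
step 2: k1 = (0.000000, 0.000000), k2 = (0.000000, 0.000000), k3 = (0.000000, 0.000000), k4 = (0.000000, 0.000000); V <- V + (h/6)(k1 + 2k2 + 2k3 + k4): V^p = 1.0000, V^q = 1.5000

Answer: V^p = 1.0000, V^q = 1.5000


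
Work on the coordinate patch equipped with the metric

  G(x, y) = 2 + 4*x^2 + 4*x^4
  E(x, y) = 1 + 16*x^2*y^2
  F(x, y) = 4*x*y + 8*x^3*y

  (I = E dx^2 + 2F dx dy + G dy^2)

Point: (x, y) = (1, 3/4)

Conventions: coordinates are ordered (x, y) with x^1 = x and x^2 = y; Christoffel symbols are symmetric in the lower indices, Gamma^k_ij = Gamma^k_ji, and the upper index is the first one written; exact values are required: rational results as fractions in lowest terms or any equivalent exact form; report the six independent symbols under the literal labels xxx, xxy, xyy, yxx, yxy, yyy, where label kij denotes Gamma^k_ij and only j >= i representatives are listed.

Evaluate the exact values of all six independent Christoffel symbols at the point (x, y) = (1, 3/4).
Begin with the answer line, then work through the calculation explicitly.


Answer: Gamma_xxx = 9/19, Gamma_xxy = 12/19, Gamma_xyy = 0, Gamma_yxx = 9/19, Gamma_yxy = 12/19, Gamma_yyy = 0

E = 10, F = 9, G = 10 at the point
E_x = 18, E_y = 24, F_x = 21, F_y = 12, G_x = 24, G_y = 0
EG - F^2 = 19;  g^inv = (1/19) * [[10, -9], [-9, 10]]
first-kind symbols [ij,l] = (1/2)(d_i g_jl + d_j g_il - d_l g_ij): [xx,x] = E_x/2 = 9, [xx,y] = F_x - E_y/2 = 9, [xy,x] = E_y/2 = 12, [xy,y] = G_x/2 = 12, [yy,x] = F_y - G_x/2 = 0, [yy,y] = G_y/2 = 0
Gamma^x_ij = (G*[ij,x] - F*[ij,y])/(EG - F^2), Gamma^y_ij = (E*[ij,y] - F*[ij,x])/(EG - F^2)


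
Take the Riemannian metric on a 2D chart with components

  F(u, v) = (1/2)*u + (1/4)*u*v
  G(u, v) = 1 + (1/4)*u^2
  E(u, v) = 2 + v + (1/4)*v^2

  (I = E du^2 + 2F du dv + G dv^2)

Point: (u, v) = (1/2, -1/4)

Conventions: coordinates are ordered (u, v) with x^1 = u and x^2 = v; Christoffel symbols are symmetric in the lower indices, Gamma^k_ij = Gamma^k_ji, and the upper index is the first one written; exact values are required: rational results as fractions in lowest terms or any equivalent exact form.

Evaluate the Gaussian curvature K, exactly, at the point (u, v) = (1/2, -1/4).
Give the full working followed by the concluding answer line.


E = 113/64, F = 7/32, G = 17/16, EG - F^2 = 117/64 at the point
E_u = 0, E_v = 7/8, F_u = 7/16, F_v = 1/8, G_u = 1/4, G_v = 0
E_vv = 1/2, F_uv = 1/4, G_uu = 1/2
Apply the Brioschi formula K = (det M1 - det M2)/(EG - F^2)^2 over the derivative matrices of E, F, G.
M1 = [[-E_vv/2 + F_uv - G_uu/2, E_u/2, F_u - E_v/2], [F_v - G_u/2, E, F], [G_v/2, F, G]] = [[-1/4, 0, 0], [0, 113/64, 7/32], [0, 7/32, 17/16]]; det M1 = -117/256
M2 = [[0, E_v/2, G_u/2], [E_v/2, E, F], [G_u/2, F, G]] = [[0, 7/16, 1/8], [7/16, 113/64, 7/32], [1/8, 7/32, 17/16]]; det M2 = -53/256
det M1 - det M2 = -1/4; K = -1/4 / (117/64)^2 = -1024/13689

Answer: K = -1024/13689


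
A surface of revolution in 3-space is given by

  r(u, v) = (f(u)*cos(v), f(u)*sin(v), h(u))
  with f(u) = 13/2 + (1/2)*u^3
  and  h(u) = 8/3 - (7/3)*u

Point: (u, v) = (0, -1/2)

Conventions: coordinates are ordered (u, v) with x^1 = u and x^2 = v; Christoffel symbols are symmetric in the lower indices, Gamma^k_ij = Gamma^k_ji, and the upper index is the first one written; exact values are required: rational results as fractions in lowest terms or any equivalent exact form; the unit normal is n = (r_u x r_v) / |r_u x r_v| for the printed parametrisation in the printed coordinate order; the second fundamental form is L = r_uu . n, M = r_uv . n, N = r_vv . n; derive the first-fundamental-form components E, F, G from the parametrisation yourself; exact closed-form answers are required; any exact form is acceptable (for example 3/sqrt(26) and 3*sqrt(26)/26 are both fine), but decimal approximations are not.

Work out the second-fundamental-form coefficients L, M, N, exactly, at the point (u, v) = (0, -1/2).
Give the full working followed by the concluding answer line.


f = 13/2, f' = 0, f'' = 0, h' = -7/3, h'' = 0
E = 49/9, F = 0, G = 169/4; answer radicand W^2 = 49/9
unnormalised second-form numerators: l = 0, m = 0, n = -91/6; L = l/sqrt(49/9), and similarly M = m/sqrt(W^2), N = n/sqrt(W^2)

Answer: L = 0, M = 0, N = -13/2


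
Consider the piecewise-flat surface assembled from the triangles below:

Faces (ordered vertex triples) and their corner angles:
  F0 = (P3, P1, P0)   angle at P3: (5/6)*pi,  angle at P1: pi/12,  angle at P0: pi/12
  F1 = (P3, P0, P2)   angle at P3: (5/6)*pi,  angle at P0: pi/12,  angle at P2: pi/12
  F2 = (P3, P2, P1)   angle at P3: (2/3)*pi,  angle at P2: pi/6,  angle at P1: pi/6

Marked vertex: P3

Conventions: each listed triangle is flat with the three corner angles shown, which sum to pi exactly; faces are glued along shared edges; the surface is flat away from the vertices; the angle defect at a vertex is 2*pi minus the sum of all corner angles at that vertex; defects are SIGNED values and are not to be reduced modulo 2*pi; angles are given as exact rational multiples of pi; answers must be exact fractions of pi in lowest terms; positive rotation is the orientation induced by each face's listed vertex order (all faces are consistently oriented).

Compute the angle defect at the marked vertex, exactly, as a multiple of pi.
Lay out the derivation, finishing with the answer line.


Sum of corner angles at P3: (7/3)*pi
defect = 2*pi - (7/3)*pi

Answer: defect(P3) = -pi/3
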